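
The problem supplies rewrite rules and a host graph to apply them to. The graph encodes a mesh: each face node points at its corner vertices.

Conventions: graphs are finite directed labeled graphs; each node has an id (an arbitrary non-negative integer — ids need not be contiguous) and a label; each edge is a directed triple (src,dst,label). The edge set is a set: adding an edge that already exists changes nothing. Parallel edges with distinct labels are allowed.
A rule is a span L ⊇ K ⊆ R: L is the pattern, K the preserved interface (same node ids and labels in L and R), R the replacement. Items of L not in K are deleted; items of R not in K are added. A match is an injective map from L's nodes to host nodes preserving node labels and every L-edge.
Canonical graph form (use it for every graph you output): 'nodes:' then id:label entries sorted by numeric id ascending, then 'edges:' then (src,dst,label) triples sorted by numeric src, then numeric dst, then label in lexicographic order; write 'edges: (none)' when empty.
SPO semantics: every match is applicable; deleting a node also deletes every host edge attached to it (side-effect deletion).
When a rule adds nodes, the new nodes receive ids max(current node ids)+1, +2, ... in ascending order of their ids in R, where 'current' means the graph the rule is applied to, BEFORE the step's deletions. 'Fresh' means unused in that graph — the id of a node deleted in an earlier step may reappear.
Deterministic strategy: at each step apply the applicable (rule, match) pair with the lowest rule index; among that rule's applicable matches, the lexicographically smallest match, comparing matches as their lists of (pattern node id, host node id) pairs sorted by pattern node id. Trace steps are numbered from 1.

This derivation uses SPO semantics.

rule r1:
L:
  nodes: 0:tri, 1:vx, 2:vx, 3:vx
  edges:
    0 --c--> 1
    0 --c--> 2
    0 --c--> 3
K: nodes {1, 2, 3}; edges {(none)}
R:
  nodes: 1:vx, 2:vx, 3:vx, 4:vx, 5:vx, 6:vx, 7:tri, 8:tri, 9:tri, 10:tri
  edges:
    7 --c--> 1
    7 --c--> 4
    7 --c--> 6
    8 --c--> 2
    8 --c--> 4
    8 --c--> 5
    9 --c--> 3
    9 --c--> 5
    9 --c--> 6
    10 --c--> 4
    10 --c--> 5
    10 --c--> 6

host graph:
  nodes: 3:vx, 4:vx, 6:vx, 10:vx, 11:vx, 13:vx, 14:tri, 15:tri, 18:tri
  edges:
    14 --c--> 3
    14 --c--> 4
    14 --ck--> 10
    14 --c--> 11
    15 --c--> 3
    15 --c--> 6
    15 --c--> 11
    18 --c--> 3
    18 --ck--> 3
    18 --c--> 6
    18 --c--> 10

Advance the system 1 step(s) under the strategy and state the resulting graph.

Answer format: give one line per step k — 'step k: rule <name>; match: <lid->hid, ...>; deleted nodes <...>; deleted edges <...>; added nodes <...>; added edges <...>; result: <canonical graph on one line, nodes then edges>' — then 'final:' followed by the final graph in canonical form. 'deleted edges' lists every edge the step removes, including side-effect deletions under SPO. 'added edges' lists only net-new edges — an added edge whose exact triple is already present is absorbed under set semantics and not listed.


step 1: rule r1; match: 0->14, 1->3, 2->4, 3->11; deleted nodes 14; deleted edges (14,3,c); (14,4,c); (14,10,ck); (14,11,c); added nodes 19, 20, 21, 22, 23, 24, 25; added edges (22,3,c); (22,19,c); (22,21,c); (23,4,c); (23,19,c); (23,20,c); (24,11,c); (24,20,c); (24,21,c); (25,19,c); (25,20,c); (25,21,c); result: nodes: 3:vx, 4:vx, 6:vx, 10:vx, 11:vx, 13:vx, 15:tri, 18:tri, 19:vx, 20:vx, 21:vx, 22:tri, 23:tri, 24:tri, 25:tri edges: (15,3,c); (15,6,c); (15,11,c); (18,3,c); (18,3,ck); (18,6,c); (18,10,c); (22,3,c); (22,19,c); (22,21,c); (23,4,c); (23,19,c); (23,20,c); (24,11,c); (24,20,c); (24,21,c); (25,19,c); (25,20,c); (25,21,c)
final:
nodes: 3:vx, 4:vx, 6:vx, 10:vx, 11:vx, 13:vx, 15:tri, 18:tri, 19:vx, 20:vx, 21:vx, 22:tri, 23:tri, 24:tri, 25:tri
edges: (15,3,c); (15,6,c); (15,11,c); (18,3,c); (18,3,ck); (18,6,c); (18,10,c); (22,3,c); (22,19,c); (22,21,c); (23,4,c); (23,19,c); (23,20,c); (24,11,c); (24,20,c); (24,21,c); (25,19,c); (25,20,c); (25,21,c)


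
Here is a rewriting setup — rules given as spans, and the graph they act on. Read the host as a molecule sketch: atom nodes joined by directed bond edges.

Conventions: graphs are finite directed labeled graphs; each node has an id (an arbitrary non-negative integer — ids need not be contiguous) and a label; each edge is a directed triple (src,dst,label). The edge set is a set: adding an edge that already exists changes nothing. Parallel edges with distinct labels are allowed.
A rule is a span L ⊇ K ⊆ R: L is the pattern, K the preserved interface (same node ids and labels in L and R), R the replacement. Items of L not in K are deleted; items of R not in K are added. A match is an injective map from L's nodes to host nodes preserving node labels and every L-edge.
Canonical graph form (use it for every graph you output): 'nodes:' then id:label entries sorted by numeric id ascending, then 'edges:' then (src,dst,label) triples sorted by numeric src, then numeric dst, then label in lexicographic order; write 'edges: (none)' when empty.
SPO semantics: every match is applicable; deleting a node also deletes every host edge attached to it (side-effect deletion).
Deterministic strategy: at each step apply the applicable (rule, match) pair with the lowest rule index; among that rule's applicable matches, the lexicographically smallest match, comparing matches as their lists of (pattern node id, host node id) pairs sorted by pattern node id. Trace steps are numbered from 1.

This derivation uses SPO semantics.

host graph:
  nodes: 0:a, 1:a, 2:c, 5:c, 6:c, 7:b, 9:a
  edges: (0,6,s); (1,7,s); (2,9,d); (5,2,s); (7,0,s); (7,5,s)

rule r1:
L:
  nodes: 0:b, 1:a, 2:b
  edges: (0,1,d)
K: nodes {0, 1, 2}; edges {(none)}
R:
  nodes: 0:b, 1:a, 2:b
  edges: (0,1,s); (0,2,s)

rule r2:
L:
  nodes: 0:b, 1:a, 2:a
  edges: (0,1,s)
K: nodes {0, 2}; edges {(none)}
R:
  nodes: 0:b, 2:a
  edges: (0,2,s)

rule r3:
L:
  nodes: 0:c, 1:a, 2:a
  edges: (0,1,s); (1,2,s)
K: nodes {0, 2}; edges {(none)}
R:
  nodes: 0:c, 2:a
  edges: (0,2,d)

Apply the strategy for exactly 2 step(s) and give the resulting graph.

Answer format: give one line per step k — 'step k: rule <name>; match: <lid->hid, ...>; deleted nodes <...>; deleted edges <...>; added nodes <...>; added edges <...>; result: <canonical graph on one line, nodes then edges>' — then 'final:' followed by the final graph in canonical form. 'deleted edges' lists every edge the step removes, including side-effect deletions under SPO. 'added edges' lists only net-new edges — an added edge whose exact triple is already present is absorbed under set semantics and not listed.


step 1: rule r2; match: 0->7, 1->0, 2->1; deleted nodes 0; deleted edges (0,6,s); (7,0,s); added nodes (none); added edges (7,1,s); result: nodes: 1:a, 2:c, 5:c, 6:c, 7:b, 9:a edges: (1,7,s); (2,9,d); (5,2,s); (7,1,s); (7,5,s)
step 2: rule r2; match: 0->7, 1->1, 2->9; deleted nodes 1; deleted edges (1,7,s); (7,1,s); added nodes (none); added edges (7,9,s); result: nodes: 2:c, 5:c, 6:c, 7:b, 9:a edges: (2,9,d); (5,2,s); (7,5,s); (7,9,s)
final:
nodes: 2:c, 5:c, 6:c, 7:b, 9:a
edges: (2,9,d); (5,2,s); (7,5,s); (7,9,s)


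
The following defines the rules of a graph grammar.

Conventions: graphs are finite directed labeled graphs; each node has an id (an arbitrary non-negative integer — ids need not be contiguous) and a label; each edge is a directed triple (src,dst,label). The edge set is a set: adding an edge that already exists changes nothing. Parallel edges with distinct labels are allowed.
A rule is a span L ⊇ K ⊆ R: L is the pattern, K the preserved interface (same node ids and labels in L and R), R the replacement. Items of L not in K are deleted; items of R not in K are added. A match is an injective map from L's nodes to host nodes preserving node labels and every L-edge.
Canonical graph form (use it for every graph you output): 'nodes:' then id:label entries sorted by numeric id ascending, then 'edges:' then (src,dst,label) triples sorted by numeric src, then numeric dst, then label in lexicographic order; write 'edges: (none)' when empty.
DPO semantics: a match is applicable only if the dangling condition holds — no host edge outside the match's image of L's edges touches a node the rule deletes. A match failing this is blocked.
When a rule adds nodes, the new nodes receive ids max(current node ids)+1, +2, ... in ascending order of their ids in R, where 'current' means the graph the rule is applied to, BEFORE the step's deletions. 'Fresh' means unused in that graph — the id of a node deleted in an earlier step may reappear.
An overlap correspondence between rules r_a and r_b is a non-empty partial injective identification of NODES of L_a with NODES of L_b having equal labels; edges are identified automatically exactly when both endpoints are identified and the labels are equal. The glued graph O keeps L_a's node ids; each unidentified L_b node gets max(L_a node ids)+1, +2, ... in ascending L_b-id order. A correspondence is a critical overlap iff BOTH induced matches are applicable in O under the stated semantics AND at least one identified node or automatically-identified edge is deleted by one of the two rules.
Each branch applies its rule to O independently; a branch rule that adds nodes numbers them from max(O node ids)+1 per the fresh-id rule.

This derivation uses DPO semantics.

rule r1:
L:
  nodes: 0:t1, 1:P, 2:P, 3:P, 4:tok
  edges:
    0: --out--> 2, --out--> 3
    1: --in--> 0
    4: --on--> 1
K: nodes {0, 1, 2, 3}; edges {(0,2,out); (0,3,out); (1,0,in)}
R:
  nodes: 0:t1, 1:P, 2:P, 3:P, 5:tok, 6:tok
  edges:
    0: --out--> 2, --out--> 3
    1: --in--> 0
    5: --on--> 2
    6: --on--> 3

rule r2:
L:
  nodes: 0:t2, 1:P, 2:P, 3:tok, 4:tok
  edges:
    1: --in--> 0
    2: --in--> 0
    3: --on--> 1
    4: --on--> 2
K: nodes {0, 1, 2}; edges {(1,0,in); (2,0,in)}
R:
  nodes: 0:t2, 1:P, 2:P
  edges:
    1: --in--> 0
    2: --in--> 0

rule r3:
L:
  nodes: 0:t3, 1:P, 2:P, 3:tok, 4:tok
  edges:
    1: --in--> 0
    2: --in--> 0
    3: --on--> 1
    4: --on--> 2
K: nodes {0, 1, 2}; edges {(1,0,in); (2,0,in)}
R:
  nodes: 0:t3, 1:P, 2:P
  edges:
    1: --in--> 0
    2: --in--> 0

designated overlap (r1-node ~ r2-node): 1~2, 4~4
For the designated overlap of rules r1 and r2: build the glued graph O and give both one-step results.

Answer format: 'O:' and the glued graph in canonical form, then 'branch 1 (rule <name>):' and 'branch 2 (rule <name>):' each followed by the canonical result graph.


O:
nodes: 0:t1, 1:P, 2:P, 3:P, 4:tok, 5:t2, 6:P, 7:tok
edges: (0,2,out); (0,3,out); (1,0,in); (1,5,in); (4,1,on); (6,5,in); (7,6,on)
branch 1 (rule r1):
nodes: 0:t1, 1:P, 2:P, 3:P, 5:t2, 6:P, 7:tok, 8:tok, 9:tok
edges: (0,2,out); (0,3,out); (1,0,in); (1,5,in); (6,5,in); (7,6,on); (8,2,on); (9,3,on)
branch 2 (rule r2):
nodes: 0:t1, 1:P, 2:P, 3:P, 5:t2, 6:P
edges: (0,2,out); (0,3,out); (1,0,in); (1,5,in); (6,5,in)


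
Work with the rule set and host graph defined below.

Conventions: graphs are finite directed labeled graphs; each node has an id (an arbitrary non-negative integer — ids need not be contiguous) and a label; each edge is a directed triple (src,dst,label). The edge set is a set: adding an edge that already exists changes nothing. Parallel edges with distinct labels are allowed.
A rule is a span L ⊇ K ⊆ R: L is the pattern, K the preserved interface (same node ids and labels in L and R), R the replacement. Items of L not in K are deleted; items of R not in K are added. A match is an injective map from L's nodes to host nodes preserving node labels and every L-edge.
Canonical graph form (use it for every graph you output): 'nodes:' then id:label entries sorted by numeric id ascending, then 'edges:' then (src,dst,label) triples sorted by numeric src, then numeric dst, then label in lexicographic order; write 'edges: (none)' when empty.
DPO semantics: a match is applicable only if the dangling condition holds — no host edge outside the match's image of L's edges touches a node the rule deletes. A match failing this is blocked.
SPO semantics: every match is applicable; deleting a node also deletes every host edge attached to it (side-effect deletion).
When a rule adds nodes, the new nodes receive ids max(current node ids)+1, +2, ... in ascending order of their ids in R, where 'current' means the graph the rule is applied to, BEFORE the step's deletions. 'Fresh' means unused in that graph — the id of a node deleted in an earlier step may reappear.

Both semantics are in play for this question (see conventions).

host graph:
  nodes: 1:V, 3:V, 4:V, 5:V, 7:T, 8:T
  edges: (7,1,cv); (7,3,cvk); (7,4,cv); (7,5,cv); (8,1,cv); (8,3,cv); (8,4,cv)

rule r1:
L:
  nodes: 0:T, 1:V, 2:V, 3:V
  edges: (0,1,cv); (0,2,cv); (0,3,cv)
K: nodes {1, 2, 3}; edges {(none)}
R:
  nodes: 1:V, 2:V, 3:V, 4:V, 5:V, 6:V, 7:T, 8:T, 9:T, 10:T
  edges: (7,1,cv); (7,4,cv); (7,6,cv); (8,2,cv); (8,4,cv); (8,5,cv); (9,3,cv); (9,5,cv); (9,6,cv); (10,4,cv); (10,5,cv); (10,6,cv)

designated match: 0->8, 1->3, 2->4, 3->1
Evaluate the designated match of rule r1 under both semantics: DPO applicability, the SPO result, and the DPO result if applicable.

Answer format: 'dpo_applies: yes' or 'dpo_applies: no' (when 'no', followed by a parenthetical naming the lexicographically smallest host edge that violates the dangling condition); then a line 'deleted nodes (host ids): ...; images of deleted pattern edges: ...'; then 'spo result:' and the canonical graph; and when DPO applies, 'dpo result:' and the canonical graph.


dpo_applies: yes
deleted nodes (host ids): 8; images of deleted pattern edges: (8,1,cv); (8,3,cv); (8,4,cv)
spo result:
nodes: 1:V, 3:V, 4:V, 5:V, 7:T, 9:V, 10:V, 11:V, 12:T, 13:T, 14:T, 15:T
edges: (7,1,cv); (7,3,cvk); (7,4,cv); (7,5,cv); (12,3,cv); (12,9,cv); (12,11,cv); (13,4,cv); (13,9,cv); (13,10,cv); (14,1,cv); (14,10,cv); (14,11,cv); (15,9,cv); (15,10,cv); (15,11,cv)
dpo result:
nodes: 1:V, 3:V, 4:V, 5:V, 7:T, 9:V, 10:V, 11:V, 12:T, 13:T, 14:T, 15:T
edges: (7,1,cv); (7,3,cvk); (7,4,cv); (7,5,cv); (12,3,cv); (12,9,cv); (12,11,cv); (13,4,cv); (13,9,cv); (13,10,cv); (14,1,cv); (14,10,cv); (14,11,cv); (15,9,cv); (15,10,cv); (15,11,cv)


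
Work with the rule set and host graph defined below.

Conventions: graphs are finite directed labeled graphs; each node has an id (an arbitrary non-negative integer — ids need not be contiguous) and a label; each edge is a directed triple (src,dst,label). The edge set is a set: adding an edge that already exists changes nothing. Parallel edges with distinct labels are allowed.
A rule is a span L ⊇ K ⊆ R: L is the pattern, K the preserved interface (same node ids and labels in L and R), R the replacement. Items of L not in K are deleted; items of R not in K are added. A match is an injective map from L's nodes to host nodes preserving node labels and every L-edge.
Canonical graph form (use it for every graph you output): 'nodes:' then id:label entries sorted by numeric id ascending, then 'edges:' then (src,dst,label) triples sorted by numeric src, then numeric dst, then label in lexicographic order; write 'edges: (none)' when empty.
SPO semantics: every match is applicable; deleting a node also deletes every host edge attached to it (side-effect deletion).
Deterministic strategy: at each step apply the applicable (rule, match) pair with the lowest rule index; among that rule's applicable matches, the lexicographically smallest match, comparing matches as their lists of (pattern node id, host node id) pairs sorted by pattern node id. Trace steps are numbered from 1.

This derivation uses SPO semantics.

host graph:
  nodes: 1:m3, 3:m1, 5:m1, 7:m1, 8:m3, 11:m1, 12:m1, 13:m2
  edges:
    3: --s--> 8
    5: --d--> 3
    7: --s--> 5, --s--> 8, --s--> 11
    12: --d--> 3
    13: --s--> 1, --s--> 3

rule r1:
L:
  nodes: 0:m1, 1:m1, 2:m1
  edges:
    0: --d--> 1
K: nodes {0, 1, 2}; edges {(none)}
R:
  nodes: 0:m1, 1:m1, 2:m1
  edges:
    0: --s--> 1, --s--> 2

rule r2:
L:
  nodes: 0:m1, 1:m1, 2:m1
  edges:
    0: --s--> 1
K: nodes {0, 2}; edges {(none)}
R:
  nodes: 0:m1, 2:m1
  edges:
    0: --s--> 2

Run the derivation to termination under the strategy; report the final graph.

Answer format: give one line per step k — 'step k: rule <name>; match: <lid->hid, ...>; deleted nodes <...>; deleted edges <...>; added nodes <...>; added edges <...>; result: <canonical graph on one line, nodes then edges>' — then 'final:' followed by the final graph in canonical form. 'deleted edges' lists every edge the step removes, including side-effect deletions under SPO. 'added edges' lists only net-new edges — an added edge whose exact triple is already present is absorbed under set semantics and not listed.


step 1: rule r1; match: 0->5, 1->3, 2->7; deleted nodes (none); deleted edges (5,3,d); added nodes (none); added edges (5,3,s); (5,7,s); result: nodes: 1:m3, 3:m1, 5:m1, 7:m1, 8:m3, 11:m1, 12:m1, 13:m2 edges: (3,8,s); (5,3,s); (5,7,s); (7,5,s); (7,8,s); (7,11,s); (12,3,d); (13,1,s); (13,3,s)
step 2: rule r1; match: 0->12, 1->3, 2->5; deleted nodes (none); deleted edges (12,3,d); added nodes (none); added edges (12,3,s); (12,5,s); result: nodes: 1:m3, 3:m1, 5:m1, 7:m1, 8:m3, 11:m1, 12:m1, 13:m2 edges: (3,8,s); (5,3,s); (5,7,s); (7,5,s); (7,8,s); (7,11,s); (12,3,s); (12,5,s); (13,1,s); (13,3,s)
step 3: rule r2; match: 0->5, 1->3, 2->7; deleted nodes 3; deleted edges (3,8,s); (5,3,s); (12,3,s); (13,3,s); added nodes (none); added edges (none); result: nodes: 1:m3, 5:m1, 7:m1, 8:m3, 11:m1, 12:m1, 13:m2 edges: (5,7,s); (7,5,s); (7,8,s); (7,11,s); (12,5,s); (13,1,s)
step 4: rule r2; match: 0->5, 1->7, 2->11; deleted nodes 7; deleted edges (5,7,s); (7,5,s); (7,8,s); (7,11,s); added nodes (none); added edges (5,11,s); result: nodes: 1:m3, 5:m1, 8:m3, 11:m1, 12:m1, 13:m2 edges: (5,11,s); (12,5,s); (13,1,s)
step 5: rule r2; match: 0->5, 1->11, 2->12; deleted nodes 11; deleted edges (5,11,s); added nodes (none); added edges (5,12,s); result: nodes: 1:m3, 5:m1, 8:m3, 12:m1, 13:m2 edges: (5,12,s); (12,5,s); (13,1,s)
final:
nodes: 1:m3, 5:m1, 8:m3, 12:m1, 13:m2
edges: (5,12,s); (12,5,s); (13,1,s)


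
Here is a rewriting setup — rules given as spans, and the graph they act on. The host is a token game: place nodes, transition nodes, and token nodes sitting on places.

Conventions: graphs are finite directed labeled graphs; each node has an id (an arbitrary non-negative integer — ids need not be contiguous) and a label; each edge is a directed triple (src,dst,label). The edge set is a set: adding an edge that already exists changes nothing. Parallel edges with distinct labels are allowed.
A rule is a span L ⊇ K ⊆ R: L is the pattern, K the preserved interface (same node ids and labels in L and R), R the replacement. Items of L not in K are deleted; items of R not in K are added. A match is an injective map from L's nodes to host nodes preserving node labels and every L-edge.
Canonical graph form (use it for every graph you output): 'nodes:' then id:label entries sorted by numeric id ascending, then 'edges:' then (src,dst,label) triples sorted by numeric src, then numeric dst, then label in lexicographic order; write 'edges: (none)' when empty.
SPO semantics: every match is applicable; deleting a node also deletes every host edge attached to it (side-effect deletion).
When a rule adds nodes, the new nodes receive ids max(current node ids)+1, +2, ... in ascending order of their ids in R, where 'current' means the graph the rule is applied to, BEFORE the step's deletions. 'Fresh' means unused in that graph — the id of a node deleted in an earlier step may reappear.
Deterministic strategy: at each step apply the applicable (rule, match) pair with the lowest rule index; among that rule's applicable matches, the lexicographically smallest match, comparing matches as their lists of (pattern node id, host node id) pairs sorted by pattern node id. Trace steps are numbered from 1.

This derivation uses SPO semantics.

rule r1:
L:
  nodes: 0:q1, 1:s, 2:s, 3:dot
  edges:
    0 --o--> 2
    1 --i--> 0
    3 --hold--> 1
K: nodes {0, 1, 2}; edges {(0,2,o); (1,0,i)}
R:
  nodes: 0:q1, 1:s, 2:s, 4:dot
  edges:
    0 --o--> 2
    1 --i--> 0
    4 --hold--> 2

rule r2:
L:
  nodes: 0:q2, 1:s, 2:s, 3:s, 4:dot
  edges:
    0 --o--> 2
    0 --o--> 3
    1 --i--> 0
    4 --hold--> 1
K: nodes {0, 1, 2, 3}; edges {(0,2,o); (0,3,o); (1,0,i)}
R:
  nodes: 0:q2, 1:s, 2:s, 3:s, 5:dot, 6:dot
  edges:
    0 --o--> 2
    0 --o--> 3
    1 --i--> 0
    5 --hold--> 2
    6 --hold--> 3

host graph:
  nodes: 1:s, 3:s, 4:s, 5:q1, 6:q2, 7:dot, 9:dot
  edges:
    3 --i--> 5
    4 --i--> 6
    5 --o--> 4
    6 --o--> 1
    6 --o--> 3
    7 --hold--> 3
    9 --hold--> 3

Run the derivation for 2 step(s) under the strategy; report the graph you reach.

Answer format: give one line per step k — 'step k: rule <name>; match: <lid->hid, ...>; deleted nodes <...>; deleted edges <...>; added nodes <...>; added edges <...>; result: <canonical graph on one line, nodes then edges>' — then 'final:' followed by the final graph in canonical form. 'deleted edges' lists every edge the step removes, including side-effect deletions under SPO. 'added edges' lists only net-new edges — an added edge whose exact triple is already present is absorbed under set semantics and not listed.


step 1: rule r1; match: 0->5, 1->3, 2->4, 3->7; deleted nodes 7; deleted edges (7,3,hold); added nodes 10; added edges (10,4,hold); result: nodes: 1:s, 3:s, 4:s, 5:q1, 6:q2, 9:dot, 10:dot edges: (3,5,i); (4,6,i); (5,4,o); (6,1,o); (6,3,o); (9,3,hold); (10,4,hold)
step 2: rule r1; match: 0->5, 1->3, 2->4, 3->9; deleted nodes 9; deleted edges (9,3,hold); added nodes 11; added edges (11,4,hold); result: nodes: 1:s, 3:s, 4:s, 5:q1, 6:q2, 10:dot, 11:dot edges: (3,5,i); (4,6,i); (5,4,o); (6,1,o); (6,3,o); (10,4,hold); (11,4,hold)
final:
nodes: 1:s, 3:s, 4:s, 5:q1, 6:q2, 10:dot, 11:dot
edges: (3,5,i); (4,6,i); (5,4,o); (6,1,o); (6,3,o); (10,4,hold); (11,4,hold)


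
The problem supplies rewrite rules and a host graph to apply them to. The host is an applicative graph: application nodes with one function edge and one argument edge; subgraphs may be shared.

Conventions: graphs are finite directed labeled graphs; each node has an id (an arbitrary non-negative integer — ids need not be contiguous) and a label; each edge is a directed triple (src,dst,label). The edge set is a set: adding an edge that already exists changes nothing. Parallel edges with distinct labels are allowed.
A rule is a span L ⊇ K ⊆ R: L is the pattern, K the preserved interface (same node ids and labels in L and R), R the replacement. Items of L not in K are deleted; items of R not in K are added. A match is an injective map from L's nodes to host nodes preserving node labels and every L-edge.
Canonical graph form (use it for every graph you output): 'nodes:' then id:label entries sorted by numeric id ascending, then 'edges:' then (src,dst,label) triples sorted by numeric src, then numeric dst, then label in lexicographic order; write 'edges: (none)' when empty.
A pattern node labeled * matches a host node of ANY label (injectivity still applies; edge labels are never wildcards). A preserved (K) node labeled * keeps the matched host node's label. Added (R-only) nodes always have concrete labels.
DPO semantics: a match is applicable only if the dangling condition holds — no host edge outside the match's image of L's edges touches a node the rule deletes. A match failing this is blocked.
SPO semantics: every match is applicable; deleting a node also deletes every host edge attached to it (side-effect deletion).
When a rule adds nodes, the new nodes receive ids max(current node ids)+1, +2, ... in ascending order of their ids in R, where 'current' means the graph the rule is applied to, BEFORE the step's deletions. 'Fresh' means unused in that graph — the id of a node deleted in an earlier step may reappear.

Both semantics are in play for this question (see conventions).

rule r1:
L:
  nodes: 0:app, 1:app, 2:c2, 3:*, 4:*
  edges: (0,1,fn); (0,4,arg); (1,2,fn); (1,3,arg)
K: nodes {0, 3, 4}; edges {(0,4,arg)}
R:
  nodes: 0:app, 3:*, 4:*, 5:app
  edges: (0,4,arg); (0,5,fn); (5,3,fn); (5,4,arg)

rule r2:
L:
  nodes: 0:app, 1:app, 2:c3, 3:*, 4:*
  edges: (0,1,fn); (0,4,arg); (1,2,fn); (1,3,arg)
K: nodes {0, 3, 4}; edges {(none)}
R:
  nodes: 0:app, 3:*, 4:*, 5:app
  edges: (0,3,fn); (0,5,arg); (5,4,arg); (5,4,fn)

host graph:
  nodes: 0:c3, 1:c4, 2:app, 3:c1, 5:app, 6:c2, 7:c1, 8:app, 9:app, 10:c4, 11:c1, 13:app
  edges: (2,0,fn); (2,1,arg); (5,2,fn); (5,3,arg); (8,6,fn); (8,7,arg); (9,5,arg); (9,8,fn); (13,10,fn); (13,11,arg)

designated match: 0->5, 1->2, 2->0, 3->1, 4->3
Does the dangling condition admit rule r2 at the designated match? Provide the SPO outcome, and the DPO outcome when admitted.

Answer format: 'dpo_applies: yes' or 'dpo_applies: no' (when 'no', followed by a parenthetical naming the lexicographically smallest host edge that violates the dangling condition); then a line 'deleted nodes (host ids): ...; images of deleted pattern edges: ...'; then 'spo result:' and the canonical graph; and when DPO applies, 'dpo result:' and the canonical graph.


dpo_applies: yes
deleted nodes (host ids): 0, 2; images of deleted pattern edges: (2,0,fn); (2,1,arg); (5,2,fn); (5,3,arg)
spo result:
nodes: 1:c4, 3:c1, 5:app, 6:c2, 7:c1, 8:app, 9:app, 10:c4, 11:c1, 13:app, 14:app
edges: (5,1,fn); (5,14,arg); (8,6,fn); (8,7,arg); (9,5,arg); (9,8,fn); (13,10,fn); (13,11,arg); (14,3,arg); (14,3,fn)
dpo result:
nodes: 1:c4, 3:c1, 5:app, 6:c2, 7:c1, 8:app, 9:app, 10:c4, 11:c1, 13:app, 14:app
edges: (5,1,fn); (5,14,arg); (8,6,fn); (8,7,arg); (9,5,arg); (9,8,fn); (13,10,fn); (13,11,arg); (14,3,arg); (14,3,fn)


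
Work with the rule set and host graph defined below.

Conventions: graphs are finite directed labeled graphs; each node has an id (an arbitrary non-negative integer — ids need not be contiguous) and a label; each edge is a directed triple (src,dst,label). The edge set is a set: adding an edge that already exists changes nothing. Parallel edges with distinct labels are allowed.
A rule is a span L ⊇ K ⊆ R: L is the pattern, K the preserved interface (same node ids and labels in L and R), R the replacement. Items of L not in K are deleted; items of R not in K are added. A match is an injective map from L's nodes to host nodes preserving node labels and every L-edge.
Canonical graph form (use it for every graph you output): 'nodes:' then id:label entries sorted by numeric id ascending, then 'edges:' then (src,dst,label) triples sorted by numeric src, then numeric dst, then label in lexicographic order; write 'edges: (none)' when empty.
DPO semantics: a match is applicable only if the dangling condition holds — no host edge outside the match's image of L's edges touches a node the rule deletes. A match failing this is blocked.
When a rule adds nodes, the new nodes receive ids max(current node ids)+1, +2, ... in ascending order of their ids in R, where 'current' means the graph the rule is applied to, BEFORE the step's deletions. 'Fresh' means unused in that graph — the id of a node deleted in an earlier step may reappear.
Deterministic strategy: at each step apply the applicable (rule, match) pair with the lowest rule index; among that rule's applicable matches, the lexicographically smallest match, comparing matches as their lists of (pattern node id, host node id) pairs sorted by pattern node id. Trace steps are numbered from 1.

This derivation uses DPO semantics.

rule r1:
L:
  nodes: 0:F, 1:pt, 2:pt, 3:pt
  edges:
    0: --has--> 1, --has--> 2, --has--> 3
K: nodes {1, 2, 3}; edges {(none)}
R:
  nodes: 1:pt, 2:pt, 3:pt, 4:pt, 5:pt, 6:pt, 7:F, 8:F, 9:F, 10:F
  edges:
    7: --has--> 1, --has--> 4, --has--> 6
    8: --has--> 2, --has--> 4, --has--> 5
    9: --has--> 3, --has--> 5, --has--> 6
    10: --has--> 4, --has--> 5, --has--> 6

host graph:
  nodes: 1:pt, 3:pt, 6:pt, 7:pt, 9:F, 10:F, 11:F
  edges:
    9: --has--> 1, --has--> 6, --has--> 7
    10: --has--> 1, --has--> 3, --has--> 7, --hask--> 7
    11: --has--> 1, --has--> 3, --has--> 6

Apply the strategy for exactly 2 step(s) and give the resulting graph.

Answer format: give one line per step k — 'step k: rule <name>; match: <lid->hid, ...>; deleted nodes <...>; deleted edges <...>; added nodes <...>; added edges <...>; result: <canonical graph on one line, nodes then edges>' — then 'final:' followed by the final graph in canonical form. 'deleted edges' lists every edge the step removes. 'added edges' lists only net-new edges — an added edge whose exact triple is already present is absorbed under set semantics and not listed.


step 1: rule r1; match: 0->9, 1->1, 2->6, 3->7; deleted nodes 9; deleted edges (9,1,has); (9,6,has); (9,7,has); added nodes 12, 13, 14, 15, 16, 17, 18; added edges (15,1,has); (15,12,has); (15,14,has); (16,6,has); (16,12,has); (16,13,has); (17,7,has); (17,13,has); (17,14,has); (18,12,has); (18,13,has); (18,14,has); result: nodes: 1:pt, 3:pt, 6:pt, 7:pt, 10:F, 11:F, 12:pt, 13:pt, 14:pt, 15:F, 16:F, 17:F, 18:F edges: (10,1,has); (10,3,has); (10,7,has); (10,7,hask); (11,1,has); (11,3,has); (11,6,has); (15,1,has); (15,12,has); (15,14,has); (16,6,has); (16,12,has); (16,13,has); (17,7,has); (17,13,has); (17,14,has); (18,12,has); (18,13,has); (18,14,has)
step 2: rule r1; match: 0->11, 1->1, 2->3, 3->6; deleted nodes 11; deleted edges (11,1,has); (11,3,has); (11,6,has); added nodes 19, 20, 21, 22, 23, 24, 25; added edges (22,1,has); (22,19,has); (22,21,has); (23,3,has); (23,19,has); (23,20,has); (24,6,has); (24,20,has); (24,21,has); (25,19,has); (25,20,has); (25,21,has); result: nodes: 1:pt, 3:pt, 6:pt, 7:pt, 10:F, 12:pt, 13:pt, 14:pt, 15:F, 16:F, 17:F, 18:F, 19:pt, 20:pt, 21:pt, 22:F, 23:F, 24:F, 25:F edges: (10,1,has); (10,3,has); (10,7,has); (10,7,hask); (15,1,has); (15,12,has); (15,14,has); (16,6,has); (16,12,has); (16,13,has); (17,7,has); (17,13,has); (17,14,has); (18,12,has); (18,13,has); (18,14,has); (22,1,has); (22,19,has); (22,21,has); (23,3,has); (23,19,has); (23,20,has); (24,6,has); (24,20,has); (24,21,has); (25,19,has); (25,20,has); (25,21,has)
final:
nodes: 1:pt, 3:pt, 6:pt, 7:pt, 10:F, 12:pt, 13:pt, 14:pt, 15:F, 16:F, 17:F, 18:F, 19:pt, 20:pt, 21:pt, 22:F, 23:F, 24:F, 25:F
edges: (10,1,has); (10,3,has); (10,7,has); (10,7,hask); (15,1,has); (15,12,has); (15,14,has); (16,6,has); (16,12,has); (16,13,has); (17,7,has); (17,13,has); (17,14,has); (18,12,has); (18,13,has); (18,14,has); (22,1,has); (22,19,has); (22,21,has); (23,3,has); (23,19,has); (23,20,has); (24,6,has); (24,20,has); (24,21,has); (25,19,has); (25,20,has); (25,21,has)


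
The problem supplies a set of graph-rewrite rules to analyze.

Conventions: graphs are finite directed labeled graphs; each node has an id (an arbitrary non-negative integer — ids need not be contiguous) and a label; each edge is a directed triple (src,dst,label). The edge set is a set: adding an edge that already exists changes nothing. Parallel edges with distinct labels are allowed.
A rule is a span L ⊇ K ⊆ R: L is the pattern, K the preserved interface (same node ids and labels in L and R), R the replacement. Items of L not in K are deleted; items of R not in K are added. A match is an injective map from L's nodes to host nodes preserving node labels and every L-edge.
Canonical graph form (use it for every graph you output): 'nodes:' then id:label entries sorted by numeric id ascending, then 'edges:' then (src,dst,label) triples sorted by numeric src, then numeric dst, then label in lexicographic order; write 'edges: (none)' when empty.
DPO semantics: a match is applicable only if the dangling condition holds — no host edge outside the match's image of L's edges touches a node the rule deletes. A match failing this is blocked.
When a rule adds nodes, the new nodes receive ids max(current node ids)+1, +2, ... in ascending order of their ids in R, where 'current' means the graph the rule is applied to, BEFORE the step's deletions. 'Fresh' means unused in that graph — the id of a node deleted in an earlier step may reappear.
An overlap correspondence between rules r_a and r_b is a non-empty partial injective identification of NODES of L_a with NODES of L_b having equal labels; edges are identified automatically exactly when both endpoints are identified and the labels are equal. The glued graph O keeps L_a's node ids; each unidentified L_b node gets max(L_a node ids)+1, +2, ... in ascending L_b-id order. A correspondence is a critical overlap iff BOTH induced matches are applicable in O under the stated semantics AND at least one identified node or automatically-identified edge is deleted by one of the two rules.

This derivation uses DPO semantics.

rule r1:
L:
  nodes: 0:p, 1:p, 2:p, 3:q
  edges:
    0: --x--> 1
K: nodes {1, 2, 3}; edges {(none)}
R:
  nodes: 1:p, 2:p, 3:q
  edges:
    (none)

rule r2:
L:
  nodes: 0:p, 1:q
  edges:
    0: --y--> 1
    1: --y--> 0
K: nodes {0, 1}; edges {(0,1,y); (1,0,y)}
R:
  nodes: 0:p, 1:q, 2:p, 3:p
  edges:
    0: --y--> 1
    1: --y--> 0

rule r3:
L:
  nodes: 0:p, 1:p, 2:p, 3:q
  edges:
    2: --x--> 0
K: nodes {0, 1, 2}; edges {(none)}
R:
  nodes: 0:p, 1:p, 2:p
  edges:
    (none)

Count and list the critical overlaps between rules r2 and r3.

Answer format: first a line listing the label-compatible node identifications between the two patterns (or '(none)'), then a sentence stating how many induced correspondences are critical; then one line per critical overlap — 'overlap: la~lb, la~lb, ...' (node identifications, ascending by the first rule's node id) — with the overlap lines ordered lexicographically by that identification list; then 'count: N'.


label-compatible node identifications between L(r2) and L(r3): 0~0, 0~1, 0~2, 1~3
0 of the induced correspondences are critical overlaps of r2 and r3.
count: 0


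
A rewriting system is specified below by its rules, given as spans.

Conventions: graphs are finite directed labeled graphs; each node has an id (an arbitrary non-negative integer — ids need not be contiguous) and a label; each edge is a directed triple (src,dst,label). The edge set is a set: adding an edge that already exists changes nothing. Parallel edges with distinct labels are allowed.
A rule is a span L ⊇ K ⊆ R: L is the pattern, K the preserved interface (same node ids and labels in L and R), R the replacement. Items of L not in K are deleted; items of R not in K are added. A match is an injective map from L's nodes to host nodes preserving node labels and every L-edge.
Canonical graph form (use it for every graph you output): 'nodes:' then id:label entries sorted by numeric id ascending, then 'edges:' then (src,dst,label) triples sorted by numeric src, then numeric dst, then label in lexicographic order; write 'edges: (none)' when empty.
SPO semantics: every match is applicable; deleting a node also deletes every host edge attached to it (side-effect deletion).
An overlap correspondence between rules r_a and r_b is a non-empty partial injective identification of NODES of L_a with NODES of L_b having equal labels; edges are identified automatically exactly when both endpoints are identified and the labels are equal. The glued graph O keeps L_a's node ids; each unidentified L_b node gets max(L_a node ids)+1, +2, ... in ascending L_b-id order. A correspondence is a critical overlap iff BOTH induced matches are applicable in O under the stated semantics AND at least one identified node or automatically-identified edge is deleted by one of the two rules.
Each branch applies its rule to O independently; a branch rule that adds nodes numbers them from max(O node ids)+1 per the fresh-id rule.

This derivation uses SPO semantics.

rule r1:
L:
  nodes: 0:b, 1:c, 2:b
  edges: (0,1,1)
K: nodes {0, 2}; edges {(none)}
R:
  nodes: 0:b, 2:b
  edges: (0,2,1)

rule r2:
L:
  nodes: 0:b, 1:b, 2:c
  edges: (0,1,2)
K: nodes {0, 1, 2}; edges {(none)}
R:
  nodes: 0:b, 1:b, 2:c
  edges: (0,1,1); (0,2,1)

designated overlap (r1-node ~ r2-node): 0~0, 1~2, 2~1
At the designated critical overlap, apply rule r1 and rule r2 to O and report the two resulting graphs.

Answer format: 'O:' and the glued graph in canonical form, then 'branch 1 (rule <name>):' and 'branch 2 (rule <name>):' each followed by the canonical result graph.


O:
nodes: 0:b, 1:c, 2:b
edges: (0,1,1); (0,2,2)
branch 1 (rule r1):
nodes: 0:b, 2:b
edges: (0,2,1); (0,2,2)
branch 2 (rule r2):
nodes: 0:b, 1:c, 2:b
edges: (0,1,1); (0,2,1)


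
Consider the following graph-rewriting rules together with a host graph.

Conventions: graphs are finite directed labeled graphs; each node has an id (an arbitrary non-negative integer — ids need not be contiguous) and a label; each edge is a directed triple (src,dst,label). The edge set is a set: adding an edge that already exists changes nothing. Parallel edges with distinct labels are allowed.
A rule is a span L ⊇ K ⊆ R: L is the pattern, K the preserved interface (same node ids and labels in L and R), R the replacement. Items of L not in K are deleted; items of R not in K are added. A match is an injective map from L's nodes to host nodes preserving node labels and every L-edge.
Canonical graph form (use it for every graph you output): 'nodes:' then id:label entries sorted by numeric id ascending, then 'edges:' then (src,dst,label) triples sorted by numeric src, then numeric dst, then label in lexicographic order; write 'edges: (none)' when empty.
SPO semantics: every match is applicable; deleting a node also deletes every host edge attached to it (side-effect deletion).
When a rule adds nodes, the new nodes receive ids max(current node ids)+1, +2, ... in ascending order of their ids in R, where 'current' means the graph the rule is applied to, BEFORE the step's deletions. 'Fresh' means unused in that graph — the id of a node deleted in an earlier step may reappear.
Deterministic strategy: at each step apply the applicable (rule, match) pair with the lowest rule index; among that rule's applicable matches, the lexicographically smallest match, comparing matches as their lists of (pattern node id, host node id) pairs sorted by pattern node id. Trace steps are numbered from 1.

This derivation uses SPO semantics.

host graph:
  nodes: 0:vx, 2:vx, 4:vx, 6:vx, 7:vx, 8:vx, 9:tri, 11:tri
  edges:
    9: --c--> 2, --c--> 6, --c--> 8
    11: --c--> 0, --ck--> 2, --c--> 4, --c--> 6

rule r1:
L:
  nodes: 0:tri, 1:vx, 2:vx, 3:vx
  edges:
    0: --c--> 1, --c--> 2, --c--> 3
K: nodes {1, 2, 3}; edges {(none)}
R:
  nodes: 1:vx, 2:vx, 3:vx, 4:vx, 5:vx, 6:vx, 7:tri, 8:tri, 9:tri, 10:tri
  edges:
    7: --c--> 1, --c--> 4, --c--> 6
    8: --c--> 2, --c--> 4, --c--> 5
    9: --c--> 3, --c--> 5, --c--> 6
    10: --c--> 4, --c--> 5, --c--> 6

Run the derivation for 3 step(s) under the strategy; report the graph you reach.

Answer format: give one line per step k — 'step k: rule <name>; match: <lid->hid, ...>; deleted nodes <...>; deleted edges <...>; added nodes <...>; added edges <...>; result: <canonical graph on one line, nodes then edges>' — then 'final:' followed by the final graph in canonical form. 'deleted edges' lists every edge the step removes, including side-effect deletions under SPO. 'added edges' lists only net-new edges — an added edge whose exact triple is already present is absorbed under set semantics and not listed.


step 1: rule r1; match: 0->9, 1->2, 2->6, 3->8; deleted nodes 9; deleted edges (9,2,c); (9,6,c); (9,8,c); added nodes 12, 13, 14, 15, 16, 17, 18; added edges (15,2,c); (15,12,c); (15,14,c); (16,6,c); (16,12,c); (16,13,c); (17,8,c); (17,13,c); (17,14,c); (18,12,c); (18,13,c); (18,14,c); result: nodes: 0:vx, 2:vx, 4:vx, 6:vx, 7:vx, 8:vx, 11:tri, 12:vx, 13:vx, 14:vx, 15:tri, 16:tri, 17:tri, 18:tri edges: (11,0,c); (11,2,ck); (11,4,c); (11,6,c); (15,2,c); (15,12,c); (15,14,c); (16,6,c); (16,12,c); (16,13,c); (17,8,c); (17,13,c); (17,14,c); (18,12,c); (18,13,c); (18,14,c)
step 2: rule r1; match: 0->11, 1->0, 2->4, 3->6; deleted nodes 11; deleted edges (11,0,c); (11,2,ck); (11,4,c); (11,6,c); added nodes 19, 20, 21, 22, 23, 24, 25; added edges (22,0,c); (22,19,c); (22,21,c); (23,4,c); (23,19,c); (23,20,c); (24,6,c); (24,20,c); (24,21,c); (25,19,c); (25,20,c); (25,21,c); result: nodes: 0:vx, 2:vx, 4:vx, 6:vx, 7:vx, 8:vx, 12:vx, 13:vx, 14:vx, 15:tri, 16:tri, 17:tri, 18:tri, 19:vx, 20:vx, 21:vx, 22:tri, 23:tri, 24:tri, 25:tri edges: (15,2,c); (15,12,c); (15,14,c); (16,6,c); (16,12,c); (16,13,c); (17,8,c); (17,13,c); (17,14,c); (18,12,c); (18,13,c); (18,14,c); (22,0,c); (22,19,c); (22,21,c); (23,4,c); (23,19,c); (23,20,c); (24,6,c); (24,20,c); (24,21,c); (25,19,c); (25,20,c); (25,21,c)
step 3: rule r1; match: 0->15, 1->2, 2->12, 3->14; deleted nodes 15; deleted edges (15,2,c); (15,12,c); (15,14,c); added nodes 26, 27, 28, 29, 30, 31, 32; added edges (29,2,c); (29,26,c); (29,28,c); (30,12,c); (30,26,c); (30,27,c); (31,14,c); (31,27,c); (31,28,c); (32,26,c); (32,27,c); (32,28,c); result: nodes: 0:vx, 2:vx, 4:vx, 6:vx, 7:vx, 8:vx, 12:vx, 13:vx, 14:vx, 16:tri, 17:tri, 18:tri, 19:vx, 20:vx, 21:vx, 22:tri, 23:tri, 24:tri, 25:tri, 26:vx, 27:vx, 28:vx, 29:tri, 30:tri, 31:tri, 32:tri edges: (16,6,c); (16,12,c); (16,13,c); (17,8,c); (17,13,c); (17,14,c); (18,12,c); (18,13,c); (18,14,c); (22,0,c); (22,19,c); (22,21,c); (23,4,c); (23,19,c); (23,20,c); (24,6,c); (24,20,c); (24,21,c); (25,19,c); (25,20,c); (25,21,c); (29,2,c); (29,26,c); (29,28,c); (30,12,c); (30,26,c); (30,27,c); (31,14,c); (31,27,c); (31,28,c); (32,26,c); (32,27,c); (32,28,c)
final:
nodes: 0:vx, 2:vx, 4:vx, 6:vx, 7:vx, 8:vx, 12:vx, 13:vx, 14:vx, 16:tri, 17:tri, 18:tri, 19:vx, 20:vx, 21:vx, 22:tri, 23:tri, 24:tri, 25:tri, 26:vx, 27:vx, 28:vx, 29:tri, 30:tri, 31:tri, 32:tri
edges: (16,6,c); (16,12,c); (16,13,c); (17,8,c); (17,13,c); (17,14,c); (18,12,c); (18,13,c); (18,14,c); (22,0,c); (22,19,c); (22,21,c); (23,4,c); (23,19,c); (23,20,c); (24,6,c); (24,20,c); (24,21,c); (25,19,c); (25,20,c); (25,21,c); (29,2,c); (29,26,c); (29,28,c); (30,12,c); (30,26,c); (30,27,c); (31,14,c); (31,27,c); (31,28,c); (32,26,c); (32,27,c); (32,28,c)
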